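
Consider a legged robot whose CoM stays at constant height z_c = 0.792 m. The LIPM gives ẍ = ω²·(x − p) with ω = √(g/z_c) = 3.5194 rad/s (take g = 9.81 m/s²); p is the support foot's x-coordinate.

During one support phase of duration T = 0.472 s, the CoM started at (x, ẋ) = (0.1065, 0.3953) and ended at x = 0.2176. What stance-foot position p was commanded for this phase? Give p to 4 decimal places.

p = 0.2072

ωT = 3.5194·0.472 = 1.661157; cosh(ωT) = 2.727659, sinh(ωT) = 2.537740
x(T) = p + (x₀−p)·cosh(ωT) + (ẋ₀/ω)·sinh(ωT) ⇒ p·(1 − cosh) = x(T) − x₀·cosh − (ẋ₀/ω)·sinh
numerator   = 0.2176 − (0.1065)·2.727659 − (0.3953/3.5194)·2.537740 = -0.357935
denominator = 1 − 2.727659 = -1.727659
p = -0.357935 / -1.727659 = 0.2072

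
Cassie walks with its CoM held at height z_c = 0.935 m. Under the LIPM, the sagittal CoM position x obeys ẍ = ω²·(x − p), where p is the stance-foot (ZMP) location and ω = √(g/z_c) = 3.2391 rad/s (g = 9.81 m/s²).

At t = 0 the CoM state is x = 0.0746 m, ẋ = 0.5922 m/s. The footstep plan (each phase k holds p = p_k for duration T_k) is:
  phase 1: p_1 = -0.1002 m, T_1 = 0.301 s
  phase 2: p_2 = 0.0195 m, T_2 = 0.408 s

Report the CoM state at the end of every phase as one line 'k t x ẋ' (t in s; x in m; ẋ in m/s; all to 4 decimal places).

phase 1: p=-0.1002, T=0.301, ωT=0.974969, cosh=1.514145, sinh=1.136941; start (x,ẋ)=(0.074600, 0.592200) → end (x,ẋ)=(0.372338, 1.540406)
phase 2: p=0.0195, T=0.408, ωT=1.321553, cosh=2.007980, sinh=1.741259; start (x,ẋ)=(0.372338, 1.540406) → end (x,ẋ)=(1.556075, 5.083149)

1 0.3010 0.3723 1.5404
2 0.7090 1.5561 5.0831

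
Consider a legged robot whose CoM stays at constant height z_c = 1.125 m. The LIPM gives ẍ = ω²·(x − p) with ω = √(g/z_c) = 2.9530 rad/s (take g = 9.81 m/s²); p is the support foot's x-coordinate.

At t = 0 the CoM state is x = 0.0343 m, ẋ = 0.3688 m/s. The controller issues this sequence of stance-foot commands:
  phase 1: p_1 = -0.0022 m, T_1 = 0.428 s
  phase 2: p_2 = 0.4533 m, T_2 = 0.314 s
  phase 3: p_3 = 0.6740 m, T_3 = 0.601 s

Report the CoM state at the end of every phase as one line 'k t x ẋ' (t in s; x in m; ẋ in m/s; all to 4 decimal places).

1 0.4280 0.2709 0.8802
2 0.7420 0.5044 0.7124
3 1.3430 0.8506 0.7272

phase 1: p=-0.0022, T=0.428, ωT=1.263884, cosh=1.910848, sinh=1.628293; start (x,ẋ)=(0.034300, 0.368800) → end (x,ẋ)=(0.270903, 0.880225)
phase 2: p=0.4533, T=0.314, ωT=0.927242, cosh=1.461586, sinh=1.065943; start (x,ẋ)=(0.270903, 0.880225) → end (x,ẋ)=(0.504446, 0.712390)
phase 3: p=0.6740, T=0.601, ωT=1.774753, cosh=3.034175, sinh=2.864649; start (x,ẋ)=(0.504446, 0.712390) → end (x,ẋ)=(0.850620, 0.727207)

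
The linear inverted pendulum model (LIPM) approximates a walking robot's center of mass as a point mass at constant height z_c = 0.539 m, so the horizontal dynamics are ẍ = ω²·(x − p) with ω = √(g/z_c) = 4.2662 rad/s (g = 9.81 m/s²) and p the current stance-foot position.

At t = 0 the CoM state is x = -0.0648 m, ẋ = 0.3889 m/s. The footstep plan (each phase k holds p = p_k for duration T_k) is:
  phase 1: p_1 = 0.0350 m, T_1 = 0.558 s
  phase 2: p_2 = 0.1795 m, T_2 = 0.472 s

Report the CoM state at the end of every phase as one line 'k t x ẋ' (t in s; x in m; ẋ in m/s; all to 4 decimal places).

phase 1: p=0.0350, T=0.558, ωT=2.380540, cosh=5.451618, sinh=5.359117; start (x,ẋ)=(-0.064800, 0.388900) → end (x,ẋ)=(-0.020543, -0.161600)
phase 2: p=0.1795, T=0.472, ωT=2.013646, cosh=3.812041, sinh=3.678540; start (x,ẋ)=(-0.020543, -0.161600) → end (x,ẋ)=(-0.722411, -3.755375)

1 0.5580 -0.0205 -0.1616
2 1.0300 -0.7224 -3.7554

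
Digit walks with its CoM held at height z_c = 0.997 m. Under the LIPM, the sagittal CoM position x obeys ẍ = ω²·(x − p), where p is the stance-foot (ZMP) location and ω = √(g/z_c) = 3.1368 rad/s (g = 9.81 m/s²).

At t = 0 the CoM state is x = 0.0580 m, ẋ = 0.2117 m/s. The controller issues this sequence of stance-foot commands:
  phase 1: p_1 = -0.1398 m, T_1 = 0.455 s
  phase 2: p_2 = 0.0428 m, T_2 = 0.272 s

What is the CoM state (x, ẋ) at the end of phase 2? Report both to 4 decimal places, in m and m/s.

x = 1.0937, ẋ = 3.4986

phase 1: p=-0.1398, T=0.455, ωT=1.427244, cosh=2.203584, sinh=1.963615; start (x,ẋ)=(0.058000, 0.211700) → end (x,ẋ)=(0.428592, 1.684841)
phase 2: p=0.0428, T=0.272, ωT=0.853210, cosh=1.386607, sinh=0.960561; start (x,ẋ)=(0.428592, 1.684841) → end (x,ẋ)=(1.093679, 3.498637)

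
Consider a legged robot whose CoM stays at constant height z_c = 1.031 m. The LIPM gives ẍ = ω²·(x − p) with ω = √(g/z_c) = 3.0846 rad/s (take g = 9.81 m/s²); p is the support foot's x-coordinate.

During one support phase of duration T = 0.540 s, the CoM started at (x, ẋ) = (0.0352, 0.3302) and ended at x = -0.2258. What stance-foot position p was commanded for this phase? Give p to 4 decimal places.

ωT = 3.0846·0.540 = 1.665684; cosh(ωT) = 2.739176, sinh(ωT) = 2.550114
x(T) = p + (x₀−p)·cosh(ωT) + (ẋ₀/ω)·sinh(ωT) ⇒ p·(1 − cosh) = x(T) − x₀·cosh − (ẋ₀/ω)·sinh
numerator   = -0.2258 − (0.0352)·2.739176 − (0.3302/3.0846)·2.550114 = -0.595203
denominator = 1 − 2.739176 = -1.739176
p = -0.595203 / -1.739176 = 0.3422

p = 0.3422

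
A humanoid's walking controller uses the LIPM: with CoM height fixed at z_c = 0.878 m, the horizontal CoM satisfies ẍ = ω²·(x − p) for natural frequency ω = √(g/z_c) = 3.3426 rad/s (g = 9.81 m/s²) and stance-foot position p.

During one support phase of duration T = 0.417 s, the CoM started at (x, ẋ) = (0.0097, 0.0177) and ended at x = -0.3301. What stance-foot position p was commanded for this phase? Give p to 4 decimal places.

p = 0.3168

ωT = 3.3426·0.417 = 1.393864; cosh(ωT) = 2.139254, sinh(ωT) = 1.891140
x(T) = p + (x₀−p)·cosh(ωT) + (ẋ₀/ω)·sinh(ωT) ⇒ p·(1 − cosh) = x(T) − x₀·cosh − (ẋ₀/ω)·sinh
numerator   = -0.3301 − (0.0097)·2.139254 − (0.0177/3.3426)·1.891140 = -0.360865
denominator = 1 − 2.139254 = -1.139254
p = -0.360865 / -1.139254 = 0.3168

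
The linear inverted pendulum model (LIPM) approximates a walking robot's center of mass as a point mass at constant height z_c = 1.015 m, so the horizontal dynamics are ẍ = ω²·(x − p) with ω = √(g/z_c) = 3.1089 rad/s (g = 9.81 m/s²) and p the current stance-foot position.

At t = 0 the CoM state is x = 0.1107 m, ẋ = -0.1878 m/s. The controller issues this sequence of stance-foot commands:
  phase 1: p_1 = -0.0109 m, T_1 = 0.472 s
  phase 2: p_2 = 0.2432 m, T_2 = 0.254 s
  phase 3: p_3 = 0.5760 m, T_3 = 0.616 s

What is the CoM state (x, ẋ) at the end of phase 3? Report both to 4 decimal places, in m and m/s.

x = -0.5002, ẋ = -3.1492

phase 1: p=-0.0109, T=0.472, ωT=1.467401, cosh=2.284235, sinh=2.053711; start (x,ẋ)=(0.110700, -0.187800) → end (x,ẋ)=(0.142804, 0.347410)
phase 2: p=0.2432, T=0.254, ωT=0.789661, cosh=1.328324, sinh=0.874325; start (x,ẋ)=(0.142804, 0.347410) → end (x,ẋ)=(0.207545, 0.188578)
phase 3: p=0.5760, T=0.616, ωT=1.915082, cosh=3.467414, sinh=3.320084; start (x,ẋ)=(0.207545, 0.188578) → end (x,ẋ)=(-0.500199, -3.149248)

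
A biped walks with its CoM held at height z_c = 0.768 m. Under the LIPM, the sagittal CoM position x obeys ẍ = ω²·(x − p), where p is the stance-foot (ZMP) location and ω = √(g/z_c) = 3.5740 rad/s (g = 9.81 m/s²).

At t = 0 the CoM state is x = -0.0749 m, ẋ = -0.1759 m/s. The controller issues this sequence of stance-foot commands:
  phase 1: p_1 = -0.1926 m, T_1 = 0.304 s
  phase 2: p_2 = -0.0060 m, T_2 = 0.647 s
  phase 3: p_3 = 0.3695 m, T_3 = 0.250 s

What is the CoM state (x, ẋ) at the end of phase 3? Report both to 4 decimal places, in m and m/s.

phase 1: p=-0.1926, T=0.304, ωT=1.086496, cosh=1.650634, sinh=1.313237; start (x,ẋ)=(-0.074900, -0.175900) → end (x,ẋ)=(-0.062953, 0.262080)
phase 2: p=-0.0060, T=0.647, ωT=2.312378, cosh=5.098718, sinh=4.999692; start (x,ẋ)=(-0.062953, 0.262080) → end (x,ẋ)=(0.070235, 0.318574)
phase 3: p=0.3695, T=0.250, ωT=0.893500, cosh=1.426444, sinh=1.017223; start (x,ẋ)=(0.070235, 0.318574) → end (x,ẋ)=(0.033287, -0.633565)

x = 0.0333, ẋ = -0.6336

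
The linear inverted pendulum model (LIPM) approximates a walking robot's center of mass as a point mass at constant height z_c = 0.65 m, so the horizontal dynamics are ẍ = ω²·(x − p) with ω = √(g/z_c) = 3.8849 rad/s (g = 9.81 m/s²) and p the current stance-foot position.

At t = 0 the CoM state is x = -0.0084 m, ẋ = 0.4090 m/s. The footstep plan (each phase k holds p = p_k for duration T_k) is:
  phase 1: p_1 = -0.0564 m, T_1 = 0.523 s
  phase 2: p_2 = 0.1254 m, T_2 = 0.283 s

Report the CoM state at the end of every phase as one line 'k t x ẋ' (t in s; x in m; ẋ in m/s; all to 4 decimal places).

phase 1: p=-0.0564, T=0.523, ωT=2.031803, cosh=3.879462, sinh=3.748363; start (x,ẋ)=(-0.008400, 0.409000) → end (x,ẋ)=(0.524440, 2.285677)
phase 2: p=0.1254, T=0.283, ωT=1.099427, cosh=1.667753, sinh=1.334691; start (x,ẋ)=(0.524440, 2.285677) → end (x,ẋ)=(1.576164, 5.881021)

1 0.5230 0.5244 2.2857
2 0.8060 1.5762 5.8810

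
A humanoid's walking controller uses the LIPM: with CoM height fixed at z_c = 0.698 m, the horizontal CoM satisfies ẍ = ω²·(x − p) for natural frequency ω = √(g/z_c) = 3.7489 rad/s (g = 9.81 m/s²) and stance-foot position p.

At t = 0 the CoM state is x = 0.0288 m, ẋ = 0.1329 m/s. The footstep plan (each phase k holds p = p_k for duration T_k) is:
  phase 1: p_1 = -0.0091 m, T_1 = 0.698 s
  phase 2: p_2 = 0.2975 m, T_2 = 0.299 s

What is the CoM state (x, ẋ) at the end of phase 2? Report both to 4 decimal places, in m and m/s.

x = 1.3176, ẋ = 4.1988

phase 1: p=-0.0091, T=0.698, ωT=2.616732, cosh=6.881976, sinh=6.808935; start (x,ẋ)=(0.028800, 0.132900) → end (x,ẋ)=(0.493106, 1.882051)
phase 2: p=0.2975, T=0.299, ωT=1.120921, cosh=1.696829, sinh=1.370850; start (x,ẋ)=(0.493106, 1.882051) → end (x,ẋ)=(1.317615, 4.198774)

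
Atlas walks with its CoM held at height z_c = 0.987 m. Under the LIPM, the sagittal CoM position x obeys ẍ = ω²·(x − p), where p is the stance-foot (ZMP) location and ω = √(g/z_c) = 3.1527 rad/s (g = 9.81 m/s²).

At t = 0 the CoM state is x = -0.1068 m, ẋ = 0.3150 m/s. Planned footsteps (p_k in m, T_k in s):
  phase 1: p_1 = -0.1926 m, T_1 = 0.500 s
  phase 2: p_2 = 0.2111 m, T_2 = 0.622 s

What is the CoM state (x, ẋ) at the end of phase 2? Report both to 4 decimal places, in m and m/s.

phase 1: p=-0.1926, T=0.500, ωT=1.576350, cosh=2.521998, sinh=2.315270; start (x,ẋ)=(-0.106800, 0.315000) → end (x,ẋ)=(0.255116, 1.420714)
phase 2: p=0.2111, T=0.622, ωT=1.960979, cosh=3.623502, sinh=3.482782; start (x,ẋ)=(0.255116, 1.420714) → end (x,ẋ)=(1.940052, 5.631263)

x = 1.9401, ẋ = 5.6313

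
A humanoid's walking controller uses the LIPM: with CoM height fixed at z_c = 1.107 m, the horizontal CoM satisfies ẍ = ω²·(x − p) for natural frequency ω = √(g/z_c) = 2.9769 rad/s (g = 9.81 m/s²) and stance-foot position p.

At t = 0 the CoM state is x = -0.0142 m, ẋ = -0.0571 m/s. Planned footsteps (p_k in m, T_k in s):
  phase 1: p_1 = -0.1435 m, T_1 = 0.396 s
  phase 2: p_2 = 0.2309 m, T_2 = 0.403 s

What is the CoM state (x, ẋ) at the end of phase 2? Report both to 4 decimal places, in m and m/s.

x = 0.1541, ẋ = 0.0662

phase 1: p=-0.1435, T=0.396, ωT=1.178852, cosh=1.779137, sinh=1.471505; start (x,ẋ)=(-0.014200, -0.057100) → end (x,ẋ)=(0.058317, 0.464813)
phase 2: p=0.2309, T=0.403, ωT=1.199691, cosh=1.810189, sinh=1.508901; start (x,ẋ)=(0.058317, 0.464813) → end (x,ẋ)=(0.154093, 0.066184)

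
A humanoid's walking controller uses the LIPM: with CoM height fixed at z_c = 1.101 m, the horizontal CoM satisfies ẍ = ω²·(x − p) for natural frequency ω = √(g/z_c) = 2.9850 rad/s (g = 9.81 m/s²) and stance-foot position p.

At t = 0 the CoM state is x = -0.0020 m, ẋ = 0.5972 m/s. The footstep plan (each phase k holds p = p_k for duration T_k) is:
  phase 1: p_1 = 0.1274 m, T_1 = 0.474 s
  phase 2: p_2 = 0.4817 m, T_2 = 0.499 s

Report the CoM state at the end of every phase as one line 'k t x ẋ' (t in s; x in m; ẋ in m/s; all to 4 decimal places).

1 0.4740 0.2328 0.5536
2 0.9730 0.2921 -0.2737

phase 1: p=0.1274, T=0.474, ωT=1.414890, cosh=2.179493, sinh=1.936541; start (x,ẋ)=(-0.002000, 0.597200) → end (x,ẋ)=(0.232811, 0.553587)
phase 2: p=0.4817, T=0.499, ωT=1.489515, cosh=2.330213, sinh=2.104731; start (x,ẋ)=(0.232811, 0.553587) → end (x,ẋ)=(0.292072, -0.273697)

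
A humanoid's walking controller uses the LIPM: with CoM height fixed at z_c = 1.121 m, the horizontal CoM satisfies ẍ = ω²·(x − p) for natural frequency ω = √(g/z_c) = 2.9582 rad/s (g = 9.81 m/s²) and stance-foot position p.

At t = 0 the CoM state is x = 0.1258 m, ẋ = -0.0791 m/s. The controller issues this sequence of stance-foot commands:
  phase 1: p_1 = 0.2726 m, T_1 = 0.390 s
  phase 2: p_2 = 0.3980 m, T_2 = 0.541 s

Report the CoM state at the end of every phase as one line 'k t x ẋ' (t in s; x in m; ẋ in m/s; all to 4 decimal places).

phase 1: p=0.2726, T=0.390, ωT=1.153698, cosh=1.742681, sinh=1.427213; start (x,ẋ)=(0.125800, -0.079100) → end (x,ẋ)=(-0.021388, -0.757633)
phase 2: p=0.3980, T=0.541, ωT=1.600386, cosh=2.578382, sinh=2.376564; start (x,ẋ)=(-0.021388, -0.757633) → end (x,ẋ)=(-1.292011, -4.901912)

1 0.3900 -0.0214 -0.7576
2 0.9310 -1.2920 -4.9019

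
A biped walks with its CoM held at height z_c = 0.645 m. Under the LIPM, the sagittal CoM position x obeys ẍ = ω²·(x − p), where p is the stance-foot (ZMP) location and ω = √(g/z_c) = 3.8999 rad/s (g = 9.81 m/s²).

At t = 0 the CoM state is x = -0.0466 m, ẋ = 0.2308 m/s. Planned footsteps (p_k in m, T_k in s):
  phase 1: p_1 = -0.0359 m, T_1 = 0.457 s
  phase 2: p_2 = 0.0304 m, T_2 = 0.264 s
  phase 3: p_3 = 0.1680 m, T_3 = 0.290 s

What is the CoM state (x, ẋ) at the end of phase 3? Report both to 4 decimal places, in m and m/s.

x = 0.8904, ẋ = 3.0256

phase 1: p=-0.0359, T=0.457, ωT=1.782254, cosh=3.055749, sinh=2.887490; start (x,ẋ)=(-0.046600, 0.230800) → end (x,ẋ)=(0.102288, 0.584775)
phase 2: p=0.0304, T=0.264, ωT=1.029574, cosh=1.578515, sinh=1.221356; start (x,ẋ)=(0.102288, 0.584775) → end (x,ẋ)=(0.327014, 1.265491)
phase 3: p=0.1680, T=0.290, ωT=1.130971, cosh=1.710692, sinh=1.387972; start (x,ẋ)=(0.327014, 1.265491) → end (x,ẋ)=(0.890412, 3.025601)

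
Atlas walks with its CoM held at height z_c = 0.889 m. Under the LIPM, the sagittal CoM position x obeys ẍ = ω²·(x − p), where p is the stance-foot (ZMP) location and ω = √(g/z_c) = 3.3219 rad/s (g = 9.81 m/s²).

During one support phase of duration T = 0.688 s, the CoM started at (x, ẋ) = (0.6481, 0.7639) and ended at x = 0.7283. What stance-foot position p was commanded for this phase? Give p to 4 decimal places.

ωT = 3.3219·0.688 = 2.285467; cosh(ωT) = 4.966002, sinh(ωT) = 4.864276
x(T) = p + (x₀−p)·cosh(ωT) + (ẋ₀/ω)·sinh(ωT) ⇒ p·(1 − cosh) = x(T) − x₀·cosh − (ẋ₀/ω)·sinh
numerator   = 0.7283 − (0.6481)·4.966002 − (0.7639/3.3219)·4.864276 = -3.608749
denominator = 1 − 4.966002 = -3.966002
p = -3.608749 / -3.966002 = 0.9099

p = 0.9099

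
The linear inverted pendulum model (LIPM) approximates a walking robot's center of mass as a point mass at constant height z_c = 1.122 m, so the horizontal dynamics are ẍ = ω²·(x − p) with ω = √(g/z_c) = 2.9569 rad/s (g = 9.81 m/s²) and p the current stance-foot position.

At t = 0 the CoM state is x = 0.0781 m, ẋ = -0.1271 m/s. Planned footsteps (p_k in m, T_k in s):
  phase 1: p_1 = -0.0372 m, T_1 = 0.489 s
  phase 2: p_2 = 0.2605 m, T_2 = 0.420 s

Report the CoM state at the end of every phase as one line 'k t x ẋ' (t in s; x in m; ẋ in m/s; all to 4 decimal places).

1 0.4890 0.1350 0.3988
2 0.9090 0.2391 0.1590

phase 1: p=-0.0372, T=0.489, ωT=1.445924, cosh=2.240651, sinh=2.005123; start (x,ẋ)=(0.078100, -0.127100) → end (x,ẋ)=(0.134958, 0.398821)
phase 2: p=0.2605, T=0.420, ωT=1.241898, cosh=1.875507, sinh=1.586671; start (x,ẋ)=(0.134958, 0.398821) → end (x,ẋ)=(0.239053, 0.158997)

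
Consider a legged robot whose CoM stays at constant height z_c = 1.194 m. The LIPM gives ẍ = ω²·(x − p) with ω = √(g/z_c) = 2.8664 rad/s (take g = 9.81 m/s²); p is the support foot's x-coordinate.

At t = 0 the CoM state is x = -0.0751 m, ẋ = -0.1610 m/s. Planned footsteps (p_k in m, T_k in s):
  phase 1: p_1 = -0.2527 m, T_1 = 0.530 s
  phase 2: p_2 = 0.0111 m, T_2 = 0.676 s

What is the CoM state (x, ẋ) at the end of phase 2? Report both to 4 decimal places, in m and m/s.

x = 1.0058, ẋ = 2.9391

phase 1: p=-0.2527, T=0.530, ωT=1.519192, cosh=2.393711, sinh=2.174822; start (x,ẋ)=(-0.075100, -0.161000) → end (x,ẋ)=(0.050268, 0.721755)
phase 2: p=0.0111, T=0.676, ωT=1.937686, cosh=3.543353, sinh=3.399317; start (x,ẋ)=(0.050268, 0.721755) → end (x,ẋ)=(1.005827, 2.939074)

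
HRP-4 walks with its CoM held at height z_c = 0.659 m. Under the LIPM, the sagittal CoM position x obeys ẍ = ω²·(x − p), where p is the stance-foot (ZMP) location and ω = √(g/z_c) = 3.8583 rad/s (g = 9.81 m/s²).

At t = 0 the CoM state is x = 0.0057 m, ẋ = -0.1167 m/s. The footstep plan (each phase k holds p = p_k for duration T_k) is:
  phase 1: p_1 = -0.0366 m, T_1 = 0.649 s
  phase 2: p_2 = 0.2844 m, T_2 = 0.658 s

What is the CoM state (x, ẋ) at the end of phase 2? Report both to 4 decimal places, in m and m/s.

phase 1: p=-0.0366, T=0.649, ωT=2.504037, cosh=6.156762, sinh=6.075008; start (x,ẋ)=(0.005700, -0.116700) → end (x,ẋ)=(0.040083, 0.272984)
phase 2: p=0.2844, T=0.658, ωT=2.538761, cosh=6.371470, sinh=6.292506; start (x,ẋ)=(0.040083, 0.272984) → end (x,ẋ)=(-0.827046, -4.192299)

x = -0.8270, ẋ = -4.1923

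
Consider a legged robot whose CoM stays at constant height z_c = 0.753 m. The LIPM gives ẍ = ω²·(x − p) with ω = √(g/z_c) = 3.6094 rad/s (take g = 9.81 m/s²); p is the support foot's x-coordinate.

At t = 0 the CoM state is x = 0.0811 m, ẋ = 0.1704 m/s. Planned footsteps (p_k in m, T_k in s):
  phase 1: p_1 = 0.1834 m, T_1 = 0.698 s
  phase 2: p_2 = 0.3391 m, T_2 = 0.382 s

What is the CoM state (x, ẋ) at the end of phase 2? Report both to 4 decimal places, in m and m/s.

phase 1: p=0.1834, T=0.698, ωT=2.519361, cosh=6.250585, sinh=6.170074; start (x,ẋ)=(0.081100, 0.170400) → end (x,ẋ)=(-0.164745, -1.213149)
phase 2: p=0.3391, T=0.382, ωT=1.378791, cosh=2.110991, sinh=1.859108; start (x,ẋ)=(-0.164745, -1.213149) → end (x,ẋ)=(-1.349374, -5.941879)

x = -1.3494, ẋ = -5.9419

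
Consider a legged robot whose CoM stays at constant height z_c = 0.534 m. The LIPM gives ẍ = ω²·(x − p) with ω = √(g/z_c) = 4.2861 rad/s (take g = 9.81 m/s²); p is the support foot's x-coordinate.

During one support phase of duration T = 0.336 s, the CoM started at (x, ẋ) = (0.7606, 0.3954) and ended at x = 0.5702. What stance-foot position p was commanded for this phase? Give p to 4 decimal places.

p = 1.0650

ωT = 4.2861·0.336 = 1.440130; cosh(ωT) = 2.229070, sinh(ωT) = 1.992173
x(T) = p + (x₀−p)·cosh(ωT) + (ẋ₀/ω)·sinh(ωT) ⇒ p·(1 − cosh) = x(T) − x₀·cosh − (ẋ₀/ω)·sinh
numerator   = 0.5702 − (0.7606)·2.229070 − (0.3954/4.2861)·1.992173 = -1.309012
denominator = 1 − 2.229070 = -1.229070
p = -1.309012 / -1.229070 = 1.0650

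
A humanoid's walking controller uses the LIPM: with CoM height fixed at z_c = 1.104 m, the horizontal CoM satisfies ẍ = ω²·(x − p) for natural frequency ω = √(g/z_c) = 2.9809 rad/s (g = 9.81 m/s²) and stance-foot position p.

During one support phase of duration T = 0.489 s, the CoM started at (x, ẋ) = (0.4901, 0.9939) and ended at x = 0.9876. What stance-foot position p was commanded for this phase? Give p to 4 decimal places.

p = 0.6324

ωT = 2.9809·0.489 = 1.457660; cosh(ωT) = 2.264338, sinh(ωT) = 2.031558
x(T) = p + (x₀−p)·cosh(ωT) + (ẋ₀/ω)·sinh(ωT) ⇒ p·(1 − cosh) = x(T) − x₀·cosh − (ẋ₀/ω)·sinh
numerator   = 0.9876 − (0.4901)·2.264338 − (0.9939/2.9809)·2.031558 = -0.799520
denominator = 1 − 2.264338 = -1.264338
p = -0.799520 / -1.264338 = 0.6324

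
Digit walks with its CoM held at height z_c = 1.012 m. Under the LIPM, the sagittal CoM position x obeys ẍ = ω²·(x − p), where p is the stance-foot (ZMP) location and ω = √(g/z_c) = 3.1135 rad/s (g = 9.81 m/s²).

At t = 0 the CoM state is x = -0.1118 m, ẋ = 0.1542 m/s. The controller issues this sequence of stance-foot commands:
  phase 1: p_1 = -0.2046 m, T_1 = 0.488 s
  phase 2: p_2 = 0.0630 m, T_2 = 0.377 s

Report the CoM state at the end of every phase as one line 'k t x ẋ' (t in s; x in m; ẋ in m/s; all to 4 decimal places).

phase 1: p=-0.2046, T=0.488, ωT=1.519388, cosh=2.394137, sinh=2.175291; start (x,ẋ)=(-0.111800, 0.154200) → end (x,ẋ)=(0.125310, 0.997689)
phase 2: p=0.0630, T=0.377, ωT=1.173790, cosh=1.771709, sinh=1.462516; start (x,ẋ)=(0.125310, 0.997689) → end (x,ẋ)=(0.642043, 2.051346)

1 0.4880 0.1253 0.9977
2 0.8650 0.6420 2.0513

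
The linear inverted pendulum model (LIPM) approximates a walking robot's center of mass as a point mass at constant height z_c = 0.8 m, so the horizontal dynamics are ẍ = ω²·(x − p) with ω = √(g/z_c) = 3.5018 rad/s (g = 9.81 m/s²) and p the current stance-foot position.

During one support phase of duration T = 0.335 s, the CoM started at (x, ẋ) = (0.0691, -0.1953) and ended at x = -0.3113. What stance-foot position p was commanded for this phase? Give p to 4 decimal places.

ωT = 3.5018·0.335 = 1.173103; cosh(ωT) = 1.770706, sinh(ωT) = 1.461300
x(T) = p + (x₀−p)·cosh(ωT) + (ẋ₀/ω)·sinh(ωT) ⇒ p·(1 − cosh) = x(T) − x₀·cosh − (ẋ₀/ω)·sinh
numerator   = -0.3113 − (0.0691)·1.770706 − (-0.1953/3.5018)·1.461300 = -0.352157
denominator = 1 − 1.770706 = -0.770706
p = -0.352157 / -0.770706 = 0.4569

p = 0.4569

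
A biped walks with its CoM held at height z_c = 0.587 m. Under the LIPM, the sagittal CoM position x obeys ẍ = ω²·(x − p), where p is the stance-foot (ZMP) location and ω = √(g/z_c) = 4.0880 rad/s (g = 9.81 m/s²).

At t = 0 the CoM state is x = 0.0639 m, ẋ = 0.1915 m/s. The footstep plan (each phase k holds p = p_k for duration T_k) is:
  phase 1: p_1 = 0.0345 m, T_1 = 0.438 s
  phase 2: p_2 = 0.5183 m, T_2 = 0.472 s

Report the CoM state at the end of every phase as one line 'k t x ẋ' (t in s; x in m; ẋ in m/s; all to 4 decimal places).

phase 1: p=0.0345, T=0.438, ωT=1.790544, cosh=3.079790, sinh=2.912921; start (x,ẋ)=(0.063900, 0.191500) → end (x,ẋ)=(0.261500, 0.939876)
phase 2: p=0.5183, T=0.472, ωT=1.929536, cosh=3.515765, sinh=3.370549; start (x,ẋ)=(0.261500, 0.939876) → end (x,ẋ)=(0.390377, -0.234016)

1 0.4380 0.2615 0.9399
2 0.9100 0.3904 -0.2340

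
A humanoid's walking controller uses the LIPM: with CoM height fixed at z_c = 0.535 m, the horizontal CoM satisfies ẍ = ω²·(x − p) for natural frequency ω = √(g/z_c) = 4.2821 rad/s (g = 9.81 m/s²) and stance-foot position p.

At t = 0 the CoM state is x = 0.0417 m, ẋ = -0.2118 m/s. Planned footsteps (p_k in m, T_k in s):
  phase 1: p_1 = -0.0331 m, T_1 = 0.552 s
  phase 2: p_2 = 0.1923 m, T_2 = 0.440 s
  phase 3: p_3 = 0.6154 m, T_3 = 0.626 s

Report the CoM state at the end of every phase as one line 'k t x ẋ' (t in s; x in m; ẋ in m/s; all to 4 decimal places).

1 0.5520 0.1074 0.5517
2 0.9920 0.3207 0.6889
3 1.6180 -0.3768 -4.1151

phase 1: p=-0.0331, T=0.552, ωT=2.363719, cosh=5.362242, sinh=5.268172; start (x,ẋ)=(0.041700, -0.211800) → end (x,ẋ)=(0.107423, 0.551678)
phase 2: p=0.1923, T=0.440, ωT=1.884124, cosh=3.366275, sinh=3.214313; start (x,ẋ)=(0.107423, 0.551678) → end (x,ẋ)=(0.320692, 0.688852)
phase 3: p=0.6154, T=0.626, ωT=2.680595, cosh=7.331145, sinh=7.262623; start (x,ẋ)=(0.320692, 0.688852) → end (x,ẋ)=(-0.376827, -4.115138)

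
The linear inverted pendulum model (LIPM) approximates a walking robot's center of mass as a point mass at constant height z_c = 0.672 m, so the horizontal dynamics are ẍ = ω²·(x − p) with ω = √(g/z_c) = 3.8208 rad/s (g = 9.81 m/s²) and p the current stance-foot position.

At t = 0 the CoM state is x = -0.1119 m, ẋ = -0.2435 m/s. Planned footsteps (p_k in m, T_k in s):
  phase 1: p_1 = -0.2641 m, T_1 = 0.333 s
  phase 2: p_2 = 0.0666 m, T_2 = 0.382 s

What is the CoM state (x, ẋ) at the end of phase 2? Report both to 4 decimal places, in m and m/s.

phase 1: p=-0.2641, T=0.333, ωT=1.272326, cosh=1.924663, sinh=1.644484; start (x,ẋ)=(-0.111900, -0.243500) → end (x,ẋ)=(-0.075969, 0.487654)
phase 2: p=0.0666, T=0.382, ωT=1.459546, cosh=2.268173, sinh=2.035831; start (x,ẋ)=(-0.075969, 0.487654) → end (x,ẋ)=(0.003064, -0.002893)

x = 0.0031, ẋ = -0.0029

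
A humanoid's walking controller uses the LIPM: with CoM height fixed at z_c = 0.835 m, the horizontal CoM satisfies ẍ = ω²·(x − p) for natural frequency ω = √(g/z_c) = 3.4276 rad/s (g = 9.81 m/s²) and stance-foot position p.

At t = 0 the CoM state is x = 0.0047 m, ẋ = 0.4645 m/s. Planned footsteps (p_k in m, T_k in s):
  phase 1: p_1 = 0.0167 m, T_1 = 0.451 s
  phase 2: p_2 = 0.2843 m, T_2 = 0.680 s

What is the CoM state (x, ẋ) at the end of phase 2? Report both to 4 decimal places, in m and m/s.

x = 1.8740, ẋ = 5.5486

phase 1: p=0.0167, T=0.451, ωT=1.545848, cosh=2.452539, sinh=2.239408; start (x,ẋ)=(0.004700, 0.464500) → end (x,ẋ)=(0.290749, 1.047095)
phase 2: p=0.2843, T=0.680, ωT=2.330768, cosh=5.191530, sinh=5.094308; start (x,ẋ)=(0.290749, 1.047095) → end (x,ẋ)=(1.874035, 5.548625)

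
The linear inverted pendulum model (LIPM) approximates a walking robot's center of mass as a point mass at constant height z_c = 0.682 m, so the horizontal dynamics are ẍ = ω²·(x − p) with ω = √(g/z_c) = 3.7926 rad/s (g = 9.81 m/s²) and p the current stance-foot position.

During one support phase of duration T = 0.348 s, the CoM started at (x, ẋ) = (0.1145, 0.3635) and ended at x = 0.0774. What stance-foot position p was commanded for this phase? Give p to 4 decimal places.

p = 0.3171

ωT = 3.7926·0.348 = 1.319825; cosh(ωT) = 2.004974, sinh(ωT) = 1.737792
x(T) = p + (x₀−p)·cosh(ωT) + (ẋ₀/ω)·sinh(ωT) ⇒ p·(1 − cosh) = x(T) − x₀·cosh − (ẋ₀/ω)·sinh
numerator   = 0.0774 − (0.1145)·2.004974 − (0.3635/3.7926)·1.737792 = -0.318727
denominator = 1 − 2.004974 = -1.004974
p = -0.318727 / -1.004974 = 0.3171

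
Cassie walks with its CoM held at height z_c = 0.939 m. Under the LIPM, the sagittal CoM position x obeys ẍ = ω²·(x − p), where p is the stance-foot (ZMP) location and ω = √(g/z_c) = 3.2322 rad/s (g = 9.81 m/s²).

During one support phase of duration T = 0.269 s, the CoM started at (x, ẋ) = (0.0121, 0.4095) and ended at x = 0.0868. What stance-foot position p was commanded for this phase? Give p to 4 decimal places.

p = 0.1360

ωT = 3.2322·0.269 = 0.869462; cosh(ωT) = 1.402402, sinh(ωT) = 0.983225
x(T) = p + (x₀−p)·cosh(ωT) + (ẋ₀/ω)·sinh(ωT) ⇒ p·(1 − cosh) = x(T) − x₀·cosh − (ẋ₀/ω)·sinh
numerator   = 0.0868 − (0.0121)·1.402402 − (0.4095/3.2322)·0.983225 = -0.054738
denominator = 1 − 1.402402 = -0.402402
p = -0.054738 / -0.402402 = 0.1360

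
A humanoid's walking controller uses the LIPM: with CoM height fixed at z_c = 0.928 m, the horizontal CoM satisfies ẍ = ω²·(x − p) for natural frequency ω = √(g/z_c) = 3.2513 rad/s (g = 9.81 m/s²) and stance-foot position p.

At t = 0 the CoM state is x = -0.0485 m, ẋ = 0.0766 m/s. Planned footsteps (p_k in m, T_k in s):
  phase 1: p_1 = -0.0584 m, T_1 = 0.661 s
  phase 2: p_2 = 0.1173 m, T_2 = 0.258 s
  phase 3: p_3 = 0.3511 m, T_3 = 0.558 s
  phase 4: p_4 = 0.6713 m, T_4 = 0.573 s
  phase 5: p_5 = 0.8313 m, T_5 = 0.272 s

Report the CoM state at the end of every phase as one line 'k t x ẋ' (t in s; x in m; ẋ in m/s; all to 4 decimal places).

1 0.6610 0.0843 0.4691
2 0.9190 0.2077 0.5432
3 1.4770 0.3985 0.3186
4 2.0500 0.0794 -1.7374
5 2.3220 -0.7710 -4.9174

phase 1: p=-0.0584, T=0.661, ωT=2.149109, cosh=4.346902, sinh=4.230314; start (x,ẋ)=(-0.048500, 0.076600) → end (x,ẋ)=(0.084300, 0.469137)
phase 2: p=0.1173, T=0.258, ωT=0.838835, cosh=1.372942, sinh=0.940729; start (x,ẋ)=(0.084300, 0.469137) → end (x,ẋ)=(0.207732, 0.543164)
phase 3: p=0.3511, T=0.558, ωT=1.814225, cosh=3.149643, sinh=2.986679; start (x,ẋ)=(0.207732, 0.543164) → end (x,ẋ)=(0.398500, 0.318589)
phase 4: p=0.6713, T=0.573, ωT=1.862995, cosh=3.299106, sinh=3.143898; start (x,ẋ)=(0.398500, 0.318589) → end (x,ẋ)=(0.079367, -1.737441)
phase 5: p=0.8313, T=0.272, ωT=0.884354, cosh=1.417200, sinh=1.004219; start (x,ẋ)=(0.079367, -1.737441) → end (x,ẋ)=(-0.770977, -4.917373)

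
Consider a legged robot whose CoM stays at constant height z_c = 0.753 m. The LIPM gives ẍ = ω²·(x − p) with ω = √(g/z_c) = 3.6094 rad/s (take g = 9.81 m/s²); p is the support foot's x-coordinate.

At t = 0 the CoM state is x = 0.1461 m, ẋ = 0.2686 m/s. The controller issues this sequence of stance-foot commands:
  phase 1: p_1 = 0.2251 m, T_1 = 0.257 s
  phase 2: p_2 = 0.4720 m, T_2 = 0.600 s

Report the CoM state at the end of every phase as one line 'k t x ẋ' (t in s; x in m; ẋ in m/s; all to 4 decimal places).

1 0.2570 0.1890 0.0886
2 0.8570 -0.6727 -4.0043

phase 1: p=0.2251, T=0.257, ωT=0.927616, cosh=1.461985, sinh=1.066489; start (x,ẋ)=(0.146100, 0.268600) → end (x,ẋ)=(0.188968, 0.088588)
phase 2: p=0.4720, T=0.600, ωT=2.165640, cosh=4.417429, sinh=4.302752; start (x,ẋ)=(0.188968, 0.088588) → end (x,ẋ)=(-0.672669, -4.004259)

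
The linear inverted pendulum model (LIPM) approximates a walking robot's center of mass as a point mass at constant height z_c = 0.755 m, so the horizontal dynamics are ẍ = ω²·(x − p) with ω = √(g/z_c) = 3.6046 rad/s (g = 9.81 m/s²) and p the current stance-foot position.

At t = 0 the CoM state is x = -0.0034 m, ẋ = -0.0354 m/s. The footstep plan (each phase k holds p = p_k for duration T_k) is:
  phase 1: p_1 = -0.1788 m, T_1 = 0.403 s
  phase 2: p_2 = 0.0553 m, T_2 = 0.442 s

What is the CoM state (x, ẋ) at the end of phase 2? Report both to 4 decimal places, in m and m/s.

phase 1: p=-0.1788, T=0.403, ωT=1.452654, cosh=2.254196, sinh=2.020247; start (x,ẋ)=(-0.003400, -0.035400) → end (x,ẋ)=(0.196746, 1.197496)
phase 2: p=0.0553, T=0.442, ωT=1.593233, cosh=2.561448, sinh=2.358181; start (x,ẋ)=(0.196746, 1.197496) → end (x,ẋ)=(1.201025, 4.269654)

x = 1.2010, ẋ = 4.2697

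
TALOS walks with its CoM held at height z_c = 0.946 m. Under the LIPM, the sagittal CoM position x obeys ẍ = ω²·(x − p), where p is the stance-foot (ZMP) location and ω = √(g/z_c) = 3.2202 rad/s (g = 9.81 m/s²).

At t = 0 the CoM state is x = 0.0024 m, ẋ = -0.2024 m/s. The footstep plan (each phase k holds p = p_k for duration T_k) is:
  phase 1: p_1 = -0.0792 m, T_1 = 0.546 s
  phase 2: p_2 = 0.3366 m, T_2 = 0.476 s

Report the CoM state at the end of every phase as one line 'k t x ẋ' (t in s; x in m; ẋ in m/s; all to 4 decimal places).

1 0.5460 -0.0124 0.1350
2 1.0220 -0.4166 -2.1535

phase 1: p=-0.0792, T=0.546, ωT=1.758229, cosh=2.987252, sinh=2.814902; start (x,ẋ)=(0.002400, -0.202400) → end (x,ẋ)=(-0.012366, 0.135047)
phase 2: p=0.3366, T=0.476, ωT=1.532815, cosh=2.423562, sinh=2.207635; start (x,ẋ)=(-0.012366, 0.135047) → end (x,ẋ)=(-0.416558, -2.153512)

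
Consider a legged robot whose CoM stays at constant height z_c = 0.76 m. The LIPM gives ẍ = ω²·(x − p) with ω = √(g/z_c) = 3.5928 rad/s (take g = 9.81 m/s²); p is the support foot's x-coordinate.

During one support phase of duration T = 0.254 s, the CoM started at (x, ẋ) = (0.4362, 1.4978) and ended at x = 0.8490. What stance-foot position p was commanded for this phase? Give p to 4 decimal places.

p = 0.4871

ωT = 3.5928·0.254 = 0.912571; cosh(ωT) = 1.446105, sinh(ωT) = 1.044614
x(T) = p + (x₀−p)·cosh(ωT) + (ẋ₀/ω)·sinh(ωT) ⇒ p·(1 − cosh) = x(T) − x₀·cosh − (ẋ₀/ω)·sinh
numerator   = 0.8490 − (0.4362)·1.446105 − (1.4978/3.5928)·1.044614 = -0.217279
denominator = 1 − 1.446105 = -0.446105
p = -0.217279 / -0.446105 = 0.4871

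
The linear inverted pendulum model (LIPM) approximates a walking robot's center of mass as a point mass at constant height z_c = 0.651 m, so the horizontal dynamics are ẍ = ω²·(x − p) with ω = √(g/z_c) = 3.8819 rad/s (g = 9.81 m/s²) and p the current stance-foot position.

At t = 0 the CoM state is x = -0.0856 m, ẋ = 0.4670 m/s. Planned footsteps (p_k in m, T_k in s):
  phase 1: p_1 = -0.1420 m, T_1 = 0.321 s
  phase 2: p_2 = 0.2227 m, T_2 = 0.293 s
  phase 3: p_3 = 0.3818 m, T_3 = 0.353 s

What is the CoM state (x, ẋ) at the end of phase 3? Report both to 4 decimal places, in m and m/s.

x = 1.5652, ẋ = 4.8720

phase 1: p=-0.1420, T=0.321, ωT=1.246090, cosh=1.882175, sinh=1.594547; start (x,ẋ)=(-0.085600, 0.467000) → end (x,ẋ)=(0.155982, 1.228084)
phase 2: p=0.2227, T=0.293, ωT=1.137397, cosh=1.719646, sinh=1.398993; start (x,ẋ)=(0.155982, 1.228084) → end (x,ẋ)=(0.550556, 1.749540)
phase 3: p=0.3818, T=0.353, ωT=1.370311, cosh=2.095301, sinh=1.841273; start (x,ẋ)=(0.550556, 1.749540) → end (x,ẋ)=(1.565241, 4.872020)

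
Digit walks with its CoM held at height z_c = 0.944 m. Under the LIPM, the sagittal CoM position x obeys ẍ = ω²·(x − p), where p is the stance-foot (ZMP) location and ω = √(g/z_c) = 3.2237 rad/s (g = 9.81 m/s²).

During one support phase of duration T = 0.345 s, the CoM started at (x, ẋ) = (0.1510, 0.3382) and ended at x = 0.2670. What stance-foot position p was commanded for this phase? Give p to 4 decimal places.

ωT = 3.2237·0.345 = 1.112176; cosh(ωT) = 1.684906, sinh(ωT) = 1.356064
x(T) = p + (x₀−p)·cosh(ωT) + (ẋ₀/ω)·sinh(ωT) ⇒ p·(1 − cosh) = x(T) − x₀·cosh − (ẋ₀/ω)·sinh
numerator   = 0.2670 − (0.1510)·1.684906 − (0.3382/3.2237)·1.356064 = -0.129686
denominator = 1 − 1.684906 = -0.684906
p = -0.129686 / -0.684906 = 0.1893

p = 0.1893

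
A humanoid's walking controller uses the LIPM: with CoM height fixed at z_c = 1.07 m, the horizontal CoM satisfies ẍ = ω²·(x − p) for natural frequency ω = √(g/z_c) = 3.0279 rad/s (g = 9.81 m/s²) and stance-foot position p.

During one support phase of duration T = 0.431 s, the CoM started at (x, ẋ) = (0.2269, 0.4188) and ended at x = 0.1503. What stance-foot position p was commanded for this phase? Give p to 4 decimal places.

p = 0.5463

ωT = 3.0279·0.431 = 1.305025; cosh(ωT) = 1.979473, sinh(ωT) = 1.708308
x(T) = p + (x₀−p)·cosh(ωT) + (ẋ₀/ω)·sinh(ωT) ⇒ p·(1 − cosh) = x(T) − x₀·cosh − (ẋ₀/ω)·sinh
numerator   = 0.1503 − (0.2269)·1.979473 − (0.4188/3.0279)·1.708308 = -0.535125
denominator = 1 − 1.979473 = -0.979473
p = -0.535125 / -0.979473 = 0.5463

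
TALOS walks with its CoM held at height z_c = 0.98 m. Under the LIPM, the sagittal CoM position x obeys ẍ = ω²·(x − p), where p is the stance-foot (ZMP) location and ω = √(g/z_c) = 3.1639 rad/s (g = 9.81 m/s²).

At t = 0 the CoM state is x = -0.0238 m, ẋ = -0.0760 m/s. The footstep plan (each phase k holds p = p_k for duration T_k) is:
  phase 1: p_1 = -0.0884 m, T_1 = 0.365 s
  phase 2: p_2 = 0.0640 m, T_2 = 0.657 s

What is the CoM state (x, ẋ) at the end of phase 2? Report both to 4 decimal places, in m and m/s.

x = -0.0382, ẋ = -0.2741

phase 1: p=-0.0884, T=0.365, ωT=1.154824, cosh=1.744288, sinh=1.429175; start (x,ẋ)=(-0.023800, -0.076000) → end (x,ẋ)=(-0.010049, 0.159540)
phase 2: p=0.0640, T=0.657, ωT=2.078682, cosh=4.059512, sinh=3.934417; start (x,ẋ)=(-0.010049, 0.159540) → end (x,ẋ)=(-0.038210, -0.274116)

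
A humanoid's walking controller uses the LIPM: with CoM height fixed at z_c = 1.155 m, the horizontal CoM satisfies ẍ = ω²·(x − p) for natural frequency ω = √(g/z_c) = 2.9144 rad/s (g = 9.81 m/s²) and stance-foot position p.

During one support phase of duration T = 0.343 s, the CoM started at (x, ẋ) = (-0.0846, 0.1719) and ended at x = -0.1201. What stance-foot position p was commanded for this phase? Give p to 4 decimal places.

p = 0.1085

ωT = 2.9144·0.343 = 0.999639; cosh(ωT) = 1.542657, sinh(ωT) = 1.174645
x(T) = p + (x₀−p)·cosh(ωT) + (ẋ₀/ω)·sinh(ωT) ⇒ p·(1 − cosh) = x(T) − x₀·cosh − (ẋ₀/ω)·sinh
numerator   = -0.1201 − (-0.0846)·1.542657 − (0.1719/2.9144)·1.174645 = -0.058875
denominator = 1 − 1.542657 = -0.542657
p = -0.058875 / -0.542657 = 0.1085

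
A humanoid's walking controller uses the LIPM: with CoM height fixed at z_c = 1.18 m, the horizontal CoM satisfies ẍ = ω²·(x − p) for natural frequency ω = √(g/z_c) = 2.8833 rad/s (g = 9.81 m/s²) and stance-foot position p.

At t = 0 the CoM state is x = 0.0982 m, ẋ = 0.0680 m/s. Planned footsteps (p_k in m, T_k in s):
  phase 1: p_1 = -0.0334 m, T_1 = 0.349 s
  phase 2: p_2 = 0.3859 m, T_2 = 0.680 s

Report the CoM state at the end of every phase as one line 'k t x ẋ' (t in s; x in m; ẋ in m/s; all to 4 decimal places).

phase 1: p=-0.0334, T=0.349, ωT=1.006272, cosh=1.550482, sinh=1.184902; start (x,ẋ)=(0.098200, 0.068000) → end (x,ẋ)=(0.198588, 0.555035)
phase 2: p=0.3859, T=0.680, ωT=1.960644, cosh=3.622334, sinh=3.481566; start (x,ẋ)=(0.198588, 0.555035) → end (x,ẋ)=(0.377595, 0.130210)

1 0.3490 0.1986 0.5550
2 1.0290 0.3776 0.1302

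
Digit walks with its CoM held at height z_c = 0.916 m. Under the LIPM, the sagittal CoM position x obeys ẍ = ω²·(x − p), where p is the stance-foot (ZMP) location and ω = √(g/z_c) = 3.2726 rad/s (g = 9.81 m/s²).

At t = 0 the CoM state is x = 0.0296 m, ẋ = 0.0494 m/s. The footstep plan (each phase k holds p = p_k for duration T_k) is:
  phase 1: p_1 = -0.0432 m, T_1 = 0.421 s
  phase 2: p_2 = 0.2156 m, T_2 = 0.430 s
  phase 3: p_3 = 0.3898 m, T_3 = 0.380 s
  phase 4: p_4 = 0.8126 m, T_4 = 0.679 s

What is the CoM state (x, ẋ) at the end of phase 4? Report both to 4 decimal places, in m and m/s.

phase 1: p=-0.0432, T=0.421, ωT=1.377765, cosh=2.109084, sinh=1.856942; start (x,ẋ)=(0.029600, 0.049400) → end (x,ẋ)=(0.138372, 0.546596)
phase 2: p=0.2156, T=0.430, ωT=1.407218, cosh=2.164700, sinh=1.919876; start (x,ẋ)=(0.138372, 0.546596) → end (x,ẋ)=(0.369086, 0.697994)
phase 3: p=0.3898, T=0.380, ωT=1.243588, cosh=1.878191, sinh=1.589843; start (x,ẋ)=(0.369086, 0.697994) → end (x,ẋ)=(0.689984, 1.203194)
phase 4: p=0.8126, T=0.679, ωT=2.222095, cosh=4.667513, sinh=4.559131; start (x,ẋ)=(0.689984, 1.203194) → end (x,ẋ)=(1.916483, 3.786464)

x = 1.9165, ẋ = 3.7865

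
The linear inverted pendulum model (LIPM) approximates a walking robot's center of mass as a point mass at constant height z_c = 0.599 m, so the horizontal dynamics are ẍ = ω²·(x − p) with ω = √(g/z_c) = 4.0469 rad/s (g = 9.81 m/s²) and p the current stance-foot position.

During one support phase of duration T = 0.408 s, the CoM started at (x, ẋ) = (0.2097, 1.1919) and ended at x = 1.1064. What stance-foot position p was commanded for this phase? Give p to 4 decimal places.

p = 0.1173

ωT = 4.0469·0.408 = 1.651135; cosh(ωT) = 2.702363, sinh(ωT) = 2.510531
x(T) = p + (x₀−p)·cosh(ωT) + (ẋ₀/ω)·sinh(ωT) ⇒ p·(1 − cosh) = x(T) − x₀·cosh − (ẋ₀/ω)·sinh
numerator   = 1.1064 − (0.2097)·2.702363 − (1.1919/4.0469)·2.510531 = -0.199691
denominator = 1 − 2.702363 = -1.702363
p = -0.199691 / -1.702363 = 0.1173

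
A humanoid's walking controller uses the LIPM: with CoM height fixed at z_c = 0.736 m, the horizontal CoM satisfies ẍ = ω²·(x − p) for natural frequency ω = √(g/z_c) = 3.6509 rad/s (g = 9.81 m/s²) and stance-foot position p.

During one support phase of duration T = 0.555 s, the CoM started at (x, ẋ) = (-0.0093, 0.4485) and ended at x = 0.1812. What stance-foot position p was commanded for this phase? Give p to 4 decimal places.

ωT = 3.6509·0.555 = 2.026250; cosh(ωT) = 3.858706, sinh(ωT) = 3.726877
x(T) = p + (x₀−p)·cosh(ωT) + (ẋ₀/ω)·sinh(ωT) ⇒ p·(1 − cosh) = x(T) − x₀·cosh − (ẋ₀/ω)·sinh
numerator   = 0.1812 − (-0.0093)·3.858706 − (0.4485/3.6509)·3.726877 = -0.240748
denominator = 1 − 3.858706 = -2.858706
p = -0.240748 / -2.858706 = 0.0842

p = 0.0842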